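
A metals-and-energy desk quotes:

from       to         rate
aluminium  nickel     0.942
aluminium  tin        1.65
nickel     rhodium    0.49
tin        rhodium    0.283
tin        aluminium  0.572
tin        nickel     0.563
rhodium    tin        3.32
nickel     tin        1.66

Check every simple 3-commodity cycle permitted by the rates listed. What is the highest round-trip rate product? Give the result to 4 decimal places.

tin→nickel→rhodium→tin: 0.563 × 0.49 × 3.32 = 0.91589
tin→aluminium→nickel→tin: 0.572 × 0.942 × 1.66 = 0.89445
Maximum is tin→nickel→rhodium→tin at 0.9159; no arbitrage — every cycle loses value.

0.9159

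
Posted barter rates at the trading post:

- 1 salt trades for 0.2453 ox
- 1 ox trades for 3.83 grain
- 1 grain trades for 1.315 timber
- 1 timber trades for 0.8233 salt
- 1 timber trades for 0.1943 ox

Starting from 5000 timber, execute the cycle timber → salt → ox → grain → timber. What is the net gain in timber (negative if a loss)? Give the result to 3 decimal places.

85.694

5000 timber × 0.8233 = 4116.5 salt
4116.5 salt × 0.2453 = 1009.77745 ox
1009.77745 ox × 3.83 = 3867.4476335 grain
3867.4476335 grain × 1.315 = 5085.6936380525 timber
Net change: 5085.6936380525 − 5000 = 85.6936380525 timber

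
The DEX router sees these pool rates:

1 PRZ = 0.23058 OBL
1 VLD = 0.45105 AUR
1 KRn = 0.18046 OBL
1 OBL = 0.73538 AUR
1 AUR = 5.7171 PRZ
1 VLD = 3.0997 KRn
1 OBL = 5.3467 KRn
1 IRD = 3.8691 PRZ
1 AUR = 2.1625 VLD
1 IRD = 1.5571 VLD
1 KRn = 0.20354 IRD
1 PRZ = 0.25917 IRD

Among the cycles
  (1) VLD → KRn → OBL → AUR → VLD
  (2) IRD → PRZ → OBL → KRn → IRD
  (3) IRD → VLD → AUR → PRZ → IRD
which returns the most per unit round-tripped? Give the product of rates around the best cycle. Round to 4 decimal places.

(1) 3.0997 × 0.18046 × 0.73538 × 2.1625 = 0.88955
(2) 3.8691 × 0.23058 × 5.3467 × 0.20354 = 0.97088
(3) 1.5571 × 0.45105 × 5.7171 × 0.25917 = 1.04064
Highest is cycle (3) at 1.0406 (>1, arbitrage).

1.0406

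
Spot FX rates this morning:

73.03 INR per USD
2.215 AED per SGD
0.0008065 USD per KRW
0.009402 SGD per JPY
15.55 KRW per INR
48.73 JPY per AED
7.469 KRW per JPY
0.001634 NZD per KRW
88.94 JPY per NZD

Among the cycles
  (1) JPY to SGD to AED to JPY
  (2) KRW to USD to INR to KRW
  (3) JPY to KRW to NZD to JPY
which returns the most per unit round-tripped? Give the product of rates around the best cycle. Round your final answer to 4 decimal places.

1.0855

(1) 0.009402 × 2.215 × 48.73 = 1.01482
(2) 0.0008065 × 73.03 × 15.55 = 0.91587
(3) 7.469 × 0.001634 × 88.94 = 1.08545
Highest is cycle (3) at 1.0855 (>1, arbitrage).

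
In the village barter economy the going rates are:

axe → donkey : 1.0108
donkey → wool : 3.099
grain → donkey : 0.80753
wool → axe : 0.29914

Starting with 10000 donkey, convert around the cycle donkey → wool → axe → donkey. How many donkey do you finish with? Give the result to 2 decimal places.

9370.47

10000 donkey × 3.099 = 30990 wool
30990 wool × 0.29914 = 9270.3486 axe
9270.3486 axe × 1.0108 = 9370.46836488 donkey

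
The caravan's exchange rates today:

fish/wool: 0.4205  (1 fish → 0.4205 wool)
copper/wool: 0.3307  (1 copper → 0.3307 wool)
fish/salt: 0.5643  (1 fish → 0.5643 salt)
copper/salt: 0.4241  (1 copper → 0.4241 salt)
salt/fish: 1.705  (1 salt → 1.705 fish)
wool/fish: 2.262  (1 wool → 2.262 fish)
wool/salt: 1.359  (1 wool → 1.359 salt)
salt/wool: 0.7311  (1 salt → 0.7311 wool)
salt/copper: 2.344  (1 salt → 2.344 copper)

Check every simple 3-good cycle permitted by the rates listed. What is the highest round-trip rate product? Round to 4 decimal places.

1.0534

copper→wool→salt→copper: 0.3307 × 1.359 × 2.344 = 1.05344
fish→wool→salt→fish: 0.4205 × 1.359 × 1.705 = 0.97434
fish→salt→wool→fish: 0.5643 × 0.7311 × 2.262 = 0.93321
Maximum is copper→wool→salt→copper at 1.0534; arbitrage exists.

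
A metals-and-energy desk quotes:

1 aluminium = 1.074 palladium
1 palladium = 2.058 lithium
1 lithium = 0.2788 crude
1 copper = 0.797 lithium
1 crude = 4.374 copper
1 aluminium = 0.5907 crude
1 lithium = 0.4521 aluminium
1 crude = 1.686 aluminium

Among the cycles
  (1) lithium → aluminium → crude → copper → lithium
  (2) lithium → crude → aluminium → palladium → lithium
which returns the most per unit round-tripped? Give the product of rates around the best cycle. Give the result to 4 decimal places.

1.0390

(1) 0.4521 × 0.5907 × 4.374 × 0.797 = 0.93098
(2) 0.2788 × 1.686 × 1.074 × 2.058 = 1.03896
Highest is cycle (2) at 1.0390 (>1, arbitrage).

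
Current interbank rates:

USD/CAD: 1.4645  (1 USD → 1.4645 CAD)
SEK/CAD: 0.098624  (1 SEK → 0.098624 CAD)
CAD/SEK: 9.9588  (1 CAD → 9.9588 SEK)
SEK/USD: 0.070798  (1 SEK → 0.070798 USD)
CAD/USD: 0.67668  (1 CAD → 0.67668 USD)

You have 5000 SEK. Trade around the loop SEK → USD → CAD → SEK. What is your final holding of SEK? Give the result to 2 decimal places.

5162.82

5000 SEK × 0.070798 = 353.99 USD
353.99 USD × 1.4645 = 518.418355 CAD
518.418355 CAD × 9.9588 = 5162.824713774 SEK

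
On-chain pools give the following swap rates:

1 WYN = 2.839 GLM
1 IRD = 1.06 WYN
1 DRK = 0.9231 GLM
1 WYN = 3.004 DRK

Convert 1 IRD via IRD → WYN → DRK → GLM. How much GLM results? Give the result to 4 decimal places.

1 IRD × 1.06 = 1.06 WYN
1.06 WYN × 3.004 = 3.18424 DRK
3.18424 DRK × 0.9231 = 2.939371944 GLM

2.9394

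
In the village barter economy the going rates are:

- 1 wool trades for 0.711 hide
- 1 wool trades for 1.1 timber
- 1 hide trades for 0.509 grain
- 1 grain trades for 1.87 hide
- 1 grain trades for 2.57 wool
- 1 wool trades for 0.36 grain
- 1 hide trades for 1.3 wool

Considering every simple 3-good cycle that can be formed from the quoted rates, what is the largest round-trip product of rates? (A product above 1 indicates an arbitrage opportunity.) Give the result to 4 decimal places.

0.9301

wool→hide→grain→wool: 0.711 × 0.509 × 2.57 = 0.93008
wool→grain→hide→wool: 0.36 × 1.87 × 1.3 = 0.87516
Maximum is wool→hide→grain→wool at 0.9301; no arbitrage — every cycle loses value.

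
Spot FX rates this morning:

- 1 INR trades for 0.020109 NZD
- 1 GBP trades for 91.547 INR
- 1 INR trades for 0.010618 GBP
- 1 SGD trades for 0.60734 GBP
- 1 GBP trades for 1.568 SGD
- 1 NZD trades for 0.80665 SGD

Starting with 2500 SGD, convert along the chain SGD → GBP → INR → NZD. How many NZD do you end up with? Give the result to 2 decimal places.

2500 SGD × 0.60734 = 1518.35 GBP
1518.35 GBP × 91.547 = 139000.38745 INR
139000.38745 INR × 0.020109 = 2795.15879123205 NZD

2795.16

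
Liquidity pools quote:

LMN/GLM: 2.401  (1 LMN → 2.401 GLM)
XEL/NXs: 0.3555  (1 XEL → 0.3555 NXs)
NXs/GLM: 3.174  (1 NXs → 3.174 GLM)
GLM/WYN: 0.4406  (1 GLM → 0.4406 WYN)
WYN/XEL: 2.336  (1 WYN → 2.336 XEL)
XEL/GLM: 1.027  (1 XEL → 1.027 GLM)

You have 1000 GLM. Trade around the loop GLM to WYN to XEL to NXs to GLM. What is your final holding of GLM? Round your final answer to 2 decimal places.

1000 GLM × 0.4406 = 440.6 WYN
440.6 WYN × 2.336 = 1029.2416 XEL
1029.2416 XEL × 0.3555 = 365.8953888 NXs
365.8953888 NXs × 3.174 = 1161.3519640512 GLM

1161.35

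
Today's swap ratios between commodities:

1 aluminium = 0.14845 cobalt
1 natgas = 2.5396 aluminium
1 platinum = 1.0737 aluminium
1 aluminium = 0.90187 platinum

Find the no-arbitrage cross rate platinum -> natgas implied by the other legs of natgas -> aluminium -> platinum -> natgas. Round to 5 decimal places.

0.43661

Known legs of the cycle: 2.5396 × 0.90187 = 2.290389052
For no arbitrage the full-cycle product must be 1, so the missing rate is 1 / 2.290389052 ≈ 0.4366070.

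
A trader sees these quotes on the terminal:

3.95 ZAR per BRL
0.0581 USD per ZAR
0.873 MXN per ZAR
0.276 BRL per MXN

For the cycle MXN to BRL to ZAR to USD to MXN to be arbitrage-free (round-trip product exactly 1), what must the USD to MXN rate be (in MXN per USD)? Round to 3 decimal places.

Known legs of the cycle: 0.276 × 3.95 × 0.0581 = 0.06334062
For no arbitrage the full-cycle product must be 1, so the missing rate is 1 / 0.06334062 ≈ 15.78766.

15.788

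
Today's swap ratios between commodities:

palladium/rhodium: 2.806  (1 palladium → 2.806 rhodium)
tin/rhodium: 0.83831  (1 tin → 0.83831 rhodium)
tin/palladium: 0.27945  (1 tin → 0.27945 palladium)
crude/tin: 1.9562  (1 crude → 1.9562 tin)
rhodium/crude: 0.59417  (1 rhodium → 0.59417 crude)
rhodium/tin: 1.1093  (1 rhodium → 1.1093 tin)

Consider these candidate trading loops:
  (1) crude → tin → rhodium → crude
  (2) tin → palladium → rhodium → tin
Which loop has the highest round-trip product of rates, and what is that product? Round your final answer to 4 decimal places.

0.9744

(1) 1.9562 × 0.83831 × 0.59417 = 0.97438
(2) 0.27945 × 2.806 × 1.1093 = 0.86984
Highest is cycle (1) at 0.9744 (≤1, no arbitrage).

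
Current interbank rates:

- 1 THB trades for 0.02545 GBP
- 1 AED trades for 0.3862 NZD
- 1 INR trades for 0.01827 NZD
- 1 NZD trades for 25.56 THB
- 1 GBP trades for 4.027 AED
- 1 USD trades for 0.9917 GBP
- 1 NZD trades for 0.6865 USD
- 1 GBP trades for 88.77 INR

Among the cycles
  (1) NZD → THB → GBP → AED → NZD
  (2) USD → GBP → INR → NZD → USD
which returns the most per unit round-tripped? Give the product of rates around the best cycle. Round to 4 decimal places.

1.1041

(1) 25.56 × 0.02545 × 4.027 × 0.3862 = 1.01168
(2) 0.9917 × 88.77 × 0.01827 × 0.6865 = 1.10414
Highest is cycle (2) at 1.1041 (>1, arbitrage).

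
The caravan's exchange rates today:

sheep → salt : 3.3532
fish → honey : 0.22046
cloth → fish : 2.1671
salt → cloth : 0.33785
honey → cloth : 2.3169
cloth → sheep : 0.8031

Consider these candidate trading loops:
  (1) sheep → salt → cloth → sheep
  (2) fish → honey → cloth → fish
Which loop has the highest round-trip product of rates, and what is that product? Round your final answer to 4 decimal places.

1.1069

(1) 3.3532 × 0.33785 × 0.8031 = 0.90981
(2) 0.22046 × 2.3169 × 2.1671 = 1.10692
Highest is cycle (2) at 1.1069 (>1, arbitrage).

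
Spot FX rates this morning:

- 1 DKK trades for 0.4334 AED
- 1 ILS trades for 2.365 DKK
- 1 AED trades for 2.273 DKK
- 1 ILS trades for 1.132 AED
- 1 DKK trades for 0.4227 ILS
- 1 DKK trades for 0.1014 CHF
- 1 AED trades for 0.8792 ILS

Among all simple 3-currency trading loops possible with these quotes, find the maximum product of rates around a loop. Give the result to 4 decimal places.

AED→DKK→ILS→AED: 2.273 × 0.4227 × 1.132 = 1.08762
AED→ILS→DKK→AED: 0.8792 × 2.365 × 0.4334 = 0.90117
Maximum is AED→DKK→ILS→AED at 1.0876; arbitrage exists.

1.0876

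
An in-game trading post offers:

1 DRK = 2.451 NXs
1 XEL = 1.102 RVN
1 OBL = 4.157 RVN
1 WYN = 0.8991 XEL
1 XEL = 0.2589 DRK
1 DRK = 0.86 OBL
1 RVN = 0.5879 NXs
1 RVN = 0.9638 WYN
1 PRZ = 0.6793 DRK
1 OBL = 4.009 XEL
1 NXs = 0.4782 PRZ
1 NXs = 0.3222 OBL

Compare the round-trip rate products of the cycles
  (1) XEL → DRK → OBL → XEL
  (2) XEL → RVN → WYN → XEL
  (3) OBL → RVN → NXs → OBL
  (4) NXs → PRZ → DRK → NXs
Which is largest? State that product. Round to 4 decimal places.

0.9549

(1) 0.2589 × 0.86 × 4.009 = 0.89262
(2) 1.102 × 0.9638 × 0.8991 = 0.95494
(3) 4.157 × 0.5879 × 0.3222 = 0.78742
(4) 0.4782 × 0.6793 × 2.451 = 0.79619
Highest is cycle (2) at 0.9549 (≤1, no arbitrage).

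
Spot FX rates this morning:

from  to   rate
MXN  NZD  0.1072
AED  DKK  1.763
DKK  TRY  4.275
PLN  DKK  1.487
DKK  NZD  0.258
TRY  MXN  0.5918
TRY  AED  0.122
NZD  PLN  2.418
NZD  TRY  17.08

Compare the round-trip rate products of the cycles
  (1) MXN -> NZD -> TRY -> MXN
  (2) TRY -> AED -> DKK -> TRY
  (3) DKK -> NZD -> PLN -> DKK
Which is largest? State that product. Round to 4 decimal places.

1.0836

(1) 0.1072 × 17.08 × 0.5918 = 1.08357
(2) 0.122 × 1.763 × 4.275 = 0.91949
(3) 0.258 × 2.418 × 1.487 = 0.92766
Highest is cycle (1) at 1.0836 (>1, arbitrage).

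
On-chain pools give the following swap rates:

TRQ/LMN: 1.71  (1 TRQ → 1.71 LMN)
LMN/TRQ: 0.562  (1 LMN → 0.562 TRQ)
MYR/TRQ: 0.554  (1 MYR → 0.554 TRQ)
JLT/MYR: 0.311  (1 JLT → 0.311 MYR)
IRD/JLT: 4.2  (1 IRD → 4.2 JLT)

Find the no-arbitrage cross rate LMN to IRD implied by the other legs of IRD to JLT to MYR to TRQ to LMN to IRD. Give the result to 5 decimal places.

Known legs of the cycle: 4.2 × 0.311 × 0.554 × 1.71 = 1.237415508
For no arbitrage the full-cycle product must be 1, so the missing rate is 1 / 1.237415508 ≈ 0.8081360.

0.80814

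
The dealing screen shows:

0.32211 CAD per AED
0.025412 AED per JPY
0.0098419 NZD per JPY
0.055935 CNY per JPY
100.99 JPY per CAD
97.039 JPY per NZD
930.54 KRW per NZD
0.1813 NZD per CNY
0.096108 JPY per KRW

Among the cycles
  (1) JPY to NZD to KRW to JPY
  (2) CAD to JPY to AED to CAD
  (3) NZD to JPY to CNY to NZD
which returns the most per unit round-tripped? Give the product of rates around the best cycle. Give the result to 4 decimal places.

(1) 0.0098419 × 930.54 × 0.096108 = 0.88018
(2) 100.99 × 0.025412 × 0.32211 = 0.82665
(3) 97.039 × 0.055935 × 0.1813 = 0.98407
Highest is cycle (3) at 0.9841 (≤1, no arbitrage).

0.9841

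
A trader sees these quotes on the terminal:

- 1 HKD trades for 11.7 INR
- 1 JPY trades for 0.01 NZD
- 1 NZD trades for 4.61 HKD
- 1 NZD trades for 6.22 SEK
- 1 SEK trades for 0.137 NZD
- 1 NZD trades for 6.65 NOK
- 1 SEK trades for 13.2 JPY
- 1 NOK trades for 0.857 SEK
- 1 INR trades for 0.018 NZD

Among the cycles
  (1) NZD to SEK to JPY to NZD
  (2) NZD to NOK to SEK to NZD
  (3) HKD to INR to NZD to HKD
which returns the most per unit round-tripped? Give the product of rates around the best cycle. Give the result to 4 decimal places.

(1) 6.22 × 13.2 × 0.01 = 0.82104
(2) 6.65 × 0.857 × 0.137 = 0.78077
(3) 11.7 × 0.018 × 4.61 = 0.97087
Highest is cycle (3) at 0.9709 (≤1, no arbitrage).

0.9709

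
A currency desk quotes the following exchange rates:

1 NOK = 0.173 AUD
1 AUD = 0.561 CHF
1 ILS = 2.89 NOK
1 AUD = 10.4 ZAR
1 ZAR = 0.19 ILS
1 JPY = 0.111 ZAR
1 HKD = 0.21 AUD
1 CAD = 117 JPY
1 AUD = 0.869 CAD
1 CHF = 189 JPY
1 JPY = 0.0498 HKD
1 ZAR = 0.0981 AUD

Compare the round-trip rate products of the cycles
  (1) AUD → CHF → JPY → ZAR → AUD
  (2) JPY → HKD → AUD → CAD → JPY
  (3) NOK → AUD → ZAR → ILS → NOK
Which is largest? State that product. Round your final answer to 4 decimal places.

1.1546

(1) 0.561 × 189 × 0.111 × 0.0981 = 1.15456
(2) 0.0498 × 0.21 × 0.869 × 117 = 1.06330
(3) 0.173 × 10.4 × 0.19 × 2.89 = 0.98794
Highest is cycle (1) at 1.1546 (>1, arbitrage).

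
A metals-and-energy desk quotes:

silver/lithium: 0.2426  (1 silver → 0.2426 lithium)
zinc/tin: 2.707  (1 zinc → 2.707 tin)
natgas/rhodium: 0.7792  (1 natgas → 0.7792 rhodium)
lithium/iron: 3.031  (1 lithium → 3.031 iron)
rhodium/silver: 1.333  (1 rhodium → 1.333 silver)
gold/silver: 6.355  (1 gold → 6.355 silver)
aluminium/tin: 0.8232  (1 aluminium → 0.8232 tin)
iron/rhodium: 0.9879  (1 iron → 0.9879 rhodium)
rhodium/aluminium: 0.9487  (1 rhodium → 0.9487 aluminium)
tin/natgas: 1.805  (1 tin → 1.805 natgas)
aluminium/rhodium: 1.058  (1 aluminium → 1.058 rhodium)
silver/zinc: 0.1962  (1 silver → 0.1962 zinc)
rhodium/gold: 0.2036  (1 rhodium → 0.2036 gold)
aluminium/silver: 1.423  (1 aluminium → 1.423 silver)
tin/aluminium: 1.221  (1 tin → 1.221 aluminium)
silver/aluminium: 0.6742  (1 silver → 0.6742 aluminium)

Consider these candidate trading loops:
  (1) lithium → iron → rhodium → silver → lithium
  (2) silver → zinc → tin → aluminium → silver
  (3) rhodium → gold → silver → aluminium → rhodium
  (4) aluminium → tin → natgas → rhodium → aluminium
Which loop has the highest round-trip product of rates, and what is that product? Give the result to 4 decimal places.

1.0984

(1) 3.031 × 0.9879 × 1.333 × 0.2426 = 0.96832
(2) 0.1962 × 2.707 × 1.221 × 1.423 = 0.92280
(3) 0.2036 × 6.355 × 0.6742 × 1.058 = 0.92293
(4) 0.8232 × 1.805 × 0.7792 × 0.9487 = 1.09840
Highest is cycle (4) at 1.0984 (>1, arbitrage).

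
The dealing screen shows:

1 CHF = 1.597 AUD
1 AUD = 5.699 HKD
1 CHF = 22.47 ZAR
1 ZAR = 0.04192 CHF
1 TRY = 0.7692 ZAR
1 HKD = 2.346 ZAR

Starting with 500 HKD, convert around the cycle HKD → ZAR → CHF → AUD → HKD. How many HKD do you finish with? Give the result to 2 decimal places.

447.53

500 HKD × 2.346 = 1173 ZAR
1173 ZAR × 0.04192 = 49.17216 CHF
49.17216 CHF × 1.597 = 78.52793952 AUD
78.52793952 AUD × 5.699 = 447.53072732448 HKD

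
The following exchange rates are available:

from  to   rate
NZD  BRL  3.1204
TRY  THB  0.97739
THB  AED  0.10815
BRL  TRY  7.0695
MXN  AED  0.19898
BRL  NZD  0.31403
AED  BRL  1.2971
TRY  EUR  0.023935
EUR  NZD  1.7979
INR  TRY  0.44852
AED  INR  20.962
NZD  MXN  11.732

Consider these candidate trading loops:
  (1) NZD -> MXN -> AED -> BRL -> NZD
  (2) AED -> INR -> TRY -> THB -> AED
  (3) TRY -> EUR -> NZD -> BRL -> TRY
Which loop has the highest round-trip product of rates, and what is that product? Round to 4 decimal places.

0.9938

(1) 11.732 × 0.19898 × 1.2971 × 0.31403 = 0.95088
(2) 20.962 × 0.44852 × 0.97739 × 0.10815 = 0.99382
(3) 0.023935 × 1.7979 × 3.1204 × 7.0695 = 0.94929
Highest is cycle (2) at 0.9938 (≤1, no arbitrage).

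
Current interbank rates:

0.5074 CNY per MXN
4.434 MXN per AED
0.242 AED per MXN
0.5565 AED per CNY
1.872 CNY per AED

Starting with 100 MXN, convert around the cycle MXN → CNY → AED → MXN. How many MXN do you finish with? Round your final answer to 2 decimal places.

125.20

100 MXN × 0.5074 = 50.74 CNY
50.74 CNY × 0.5565 = 28.23681 AED
28.23681 AED × 4.434 = 125.20201554 MXN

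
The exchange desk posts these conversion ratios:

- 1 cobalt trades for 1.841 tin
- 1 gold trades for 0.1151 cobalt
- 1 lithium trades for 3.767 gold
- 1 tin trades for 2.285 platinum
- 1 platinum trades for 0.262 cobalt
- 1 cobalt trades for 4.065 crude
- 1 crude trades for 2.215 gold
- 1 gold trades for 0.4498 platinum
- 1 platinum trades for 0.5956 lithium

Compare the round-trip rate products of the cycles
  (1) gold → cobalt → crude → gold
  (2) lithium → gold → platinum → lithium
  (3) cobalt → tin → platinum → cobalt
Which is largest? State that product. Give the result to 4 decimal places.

1.1022

(1) 0.1151 × 4.065 × 2.215 = 1.03636
(2) 3.767 × 0.4498 × 0.5956 = 1.00918
(3) 1.841 × 2.285 × 0.262 = 1.10215
Highest is cycle (3) at 1.1022 (>1, arbitrage).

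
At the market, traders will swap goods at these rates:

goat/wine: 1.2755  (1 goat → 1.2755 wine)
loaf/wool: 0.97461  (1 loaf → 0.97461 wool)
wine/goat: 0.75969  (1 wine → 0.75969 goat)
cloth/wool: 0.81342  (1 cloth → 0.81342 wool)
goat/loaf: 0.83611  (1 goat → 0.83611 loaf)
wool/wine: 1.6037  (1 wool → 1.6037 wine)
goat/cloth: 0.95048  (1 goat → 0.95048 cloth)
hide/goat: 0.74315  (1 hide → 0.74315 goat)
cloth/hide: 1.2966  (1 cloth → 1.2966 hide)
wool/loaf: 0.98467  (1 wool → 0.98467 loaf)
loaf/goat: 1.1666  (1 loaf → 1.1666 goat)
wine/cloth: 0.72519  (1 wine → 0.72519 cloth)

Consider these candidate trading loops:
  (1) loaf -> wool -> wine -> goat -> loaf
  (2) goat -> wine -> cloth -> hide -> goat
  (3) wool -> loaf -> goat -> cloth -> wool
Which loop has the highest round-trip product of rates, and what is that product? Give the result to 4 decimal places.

(1) 0.97461 × 1.6037 × 0.75969 × 0.83611 = 0.99278
(2) 1.2755 × 0.72519 × 1.2966 × 0.74315 = 0.89128
(3) 0.98467 × 1.1666 × 0.95048 × 0.81342 = 0.88812
Highest is cycle (1) at 0.9928 (≤1, no arbitrage).

0.9928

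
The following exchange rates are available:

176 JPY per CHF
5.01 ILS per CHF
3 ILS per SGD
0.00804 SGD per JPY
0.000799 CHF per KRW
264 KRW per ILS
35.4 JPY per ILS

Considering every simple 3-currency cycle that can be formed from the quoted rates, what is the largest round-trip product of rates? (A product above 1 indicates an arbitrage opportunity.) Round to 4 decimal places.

1.0568

CHF→ILS→KRW→CHF: 5.01 × 264 × 0.000799 = 1.05679
JPY→SGD→ILS→JPY: 0.00804 × 3 × 35.4 = 0.85385
Maximum is CHF→ILS→KRW→CHF at 1.0568; arbitrage exists.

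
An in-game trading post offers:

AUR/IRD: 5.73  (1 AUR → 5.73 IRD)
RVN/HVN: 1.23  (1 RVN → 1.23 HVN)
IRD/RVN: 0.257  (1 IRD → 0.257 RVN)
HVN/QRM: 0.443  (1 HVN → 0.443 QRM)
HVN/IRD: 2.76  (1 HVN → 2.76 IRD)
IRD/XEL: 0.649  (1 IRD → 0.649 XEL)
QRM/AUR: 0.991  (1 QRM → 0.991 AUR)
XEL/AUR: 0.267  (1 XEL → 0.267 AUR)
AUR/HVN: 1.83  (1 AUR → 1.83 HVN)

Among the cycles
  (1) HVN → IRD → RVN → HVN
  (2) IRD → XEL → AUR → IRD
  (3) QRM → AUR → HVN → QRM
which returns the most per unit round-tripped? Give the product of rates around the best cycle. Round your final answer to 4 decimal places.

(1) 2.76 × 0.257 × 1.23 = 0.87246
(2) 0.649 × 0.267 × 5.73 = 0.99291
(3) 0.991 × 1.83 × 0.443 = 0.80339
Highest is cycle (2) at 0.9929 (≤1, no arbitrage).

0.9929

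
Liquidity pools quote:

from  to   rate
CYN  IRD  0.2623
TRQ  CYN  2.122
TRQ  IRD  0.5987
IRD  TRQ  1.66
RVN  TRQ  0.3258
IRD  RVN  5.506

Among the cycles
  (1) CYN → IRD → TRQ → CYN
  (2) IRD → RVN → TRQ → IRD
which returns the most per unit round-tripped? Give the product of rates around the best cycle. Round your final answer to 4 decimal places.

1.0740

(1) 0.2623 × 1.66 × 2.122 = 0.92396
(2) 5.506 × 0.3258 × 0.5987 = 1.07398
Highest is cycle (2) at 1.0740 (>1, arbitrage).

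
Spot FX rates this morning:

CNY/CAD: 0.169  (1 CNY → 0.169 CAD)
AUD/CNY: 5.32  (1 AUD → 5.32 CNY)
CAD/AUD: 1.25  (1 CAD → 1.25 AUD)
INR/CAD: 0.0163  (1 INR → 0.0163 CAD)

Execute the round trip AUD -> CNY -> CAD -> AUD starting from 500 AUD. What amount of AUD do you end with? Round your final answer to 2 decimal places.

500 AUD × 5.32 = 2660 CNY
2660 CNY × 0.169 = 449.54 CAD
449.54 CAD × 1.25 = 561.925 AUD

561.93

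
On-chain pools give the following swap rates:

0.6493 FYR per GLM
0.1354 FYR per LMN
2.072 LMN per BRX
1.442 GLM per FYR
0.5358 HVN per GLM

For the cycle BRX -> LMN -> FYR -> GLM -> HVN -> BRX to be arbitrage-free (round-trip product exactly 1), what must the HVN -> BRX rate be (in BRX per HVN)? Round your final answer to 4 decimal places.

Known legs of the cycle: 2.072 × 0.1354 × 1.442 × 0.5358 = 0.21675862383168
For no arbitrage the full-cycle product must be 1, so the missing rate is 1 / 0.21675862383168 ≈ 4.613427.

4.6134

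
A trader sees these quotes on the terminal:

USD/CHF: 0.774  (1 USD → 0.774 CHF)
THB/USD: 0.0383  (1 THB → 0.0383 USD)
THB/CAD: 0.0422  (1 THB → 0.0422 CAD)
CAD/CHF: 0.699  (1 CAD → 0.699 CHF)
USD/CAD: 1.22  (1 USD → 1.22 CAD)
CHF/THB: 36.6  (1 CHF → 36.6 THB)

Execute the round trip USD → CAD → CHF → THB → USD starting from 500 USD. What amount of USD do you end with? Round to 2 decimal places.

500 USD × 1.22 = 610 CAD
610 CAD × 0.699 = 426.39 CHF
426.39 CHF × 36.6 = 15605.874 THB
15605.874 THB × 0.0383 = 597.7049742 USD

597.70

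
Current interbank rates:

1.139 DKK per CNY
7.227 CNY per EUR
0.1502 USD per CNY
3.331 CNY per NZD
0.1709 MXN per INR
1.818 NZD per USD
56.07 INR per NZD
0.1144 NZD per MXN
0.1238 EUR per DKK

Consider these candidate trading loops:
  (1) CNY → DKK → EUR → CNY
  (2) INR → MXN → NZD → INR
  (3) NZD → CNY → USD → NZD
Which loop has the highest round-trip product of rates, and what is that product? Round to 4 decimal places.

1.0962

(1) 1.139 × 0.1238 × 7.227 = 1.01907
(2) 0.1709 × 0.1144 × 56.07 = 1.09622
(3) 3.331 × 0.1502 × 1.818 = 0.90957
Highest is cycle (2) at 1.0962 (>1, arbitrage).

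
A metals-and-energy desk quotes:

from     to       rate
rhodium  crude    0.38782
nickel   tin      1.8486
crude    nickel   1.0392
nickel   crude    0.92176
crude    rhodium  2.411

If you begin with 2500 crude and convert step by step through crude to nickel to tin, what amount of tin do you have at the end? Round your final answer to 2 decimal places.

4802.66

2500 crude × 1.0392 = 2598 nickel
2598 nickel × 1.8486 = 4802.6628 tin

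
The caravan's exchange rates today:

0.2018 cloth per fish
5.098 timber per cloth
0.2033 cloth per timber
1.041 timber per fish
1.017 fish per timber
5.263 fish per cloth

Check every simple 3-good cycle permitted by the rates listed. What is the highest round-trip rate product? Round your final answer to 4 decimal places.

1.1138

timber→cloth→fish→timber: 0.2033 × 5.263 × 1.041 = 1.11384
timber→fish→cloth→timber: 1.017 × 0.2018 × 5.098 = 1.04627
Maximum is timber→cloth→fish→timber at 1.1138; arbitrage exists.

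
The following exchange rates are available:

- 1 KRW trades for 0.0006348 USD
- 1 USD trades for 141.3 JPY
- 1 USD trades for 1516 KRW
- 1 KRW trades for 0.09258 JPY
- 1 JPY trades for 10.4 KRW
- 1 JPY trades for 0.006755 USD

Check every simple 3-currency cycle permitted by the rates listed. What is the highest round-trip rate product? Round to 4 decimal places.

USD→KRW→JPY→USD: 1516 × 0.09258 × 0.006755 = 0.94807
USD→JPY→KRW→USD: 141.3 × 10.4 × 0.0006348 = 0.93285
Maximum is USD→KRW→JPY→USD at 0.9481; no arbitrage — every cycle loses value.

0.9481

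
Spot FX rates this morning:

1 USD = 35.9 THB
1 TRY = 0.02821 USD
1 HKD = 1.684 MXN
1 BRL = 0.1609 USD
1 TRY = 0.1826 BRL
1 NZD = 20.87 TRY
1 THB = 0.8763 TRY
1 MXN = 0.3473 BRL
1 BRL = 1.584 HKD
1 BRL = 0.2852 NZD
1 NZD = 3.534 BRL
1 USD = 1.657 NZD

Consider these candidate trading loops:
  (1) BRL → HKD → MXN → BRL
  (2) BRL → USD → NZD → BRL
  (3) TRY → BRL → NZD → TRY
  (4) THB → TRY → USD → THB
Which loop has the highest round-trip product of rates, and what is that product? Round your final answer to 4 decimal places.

1.0869

(1) 1.584 × 1.684 × 0.3473 = 0.92641
(2) 0.1609 × 1.657 × 3.534 = 0.94220
(3) 0.1826 × 0.2852 × 20.87 = 1.08686
(4) 0.8763 × 0.02821 × 35.9 = 0.88746
Highest is cycle (3) at 1.0869 (>1, arbitrage).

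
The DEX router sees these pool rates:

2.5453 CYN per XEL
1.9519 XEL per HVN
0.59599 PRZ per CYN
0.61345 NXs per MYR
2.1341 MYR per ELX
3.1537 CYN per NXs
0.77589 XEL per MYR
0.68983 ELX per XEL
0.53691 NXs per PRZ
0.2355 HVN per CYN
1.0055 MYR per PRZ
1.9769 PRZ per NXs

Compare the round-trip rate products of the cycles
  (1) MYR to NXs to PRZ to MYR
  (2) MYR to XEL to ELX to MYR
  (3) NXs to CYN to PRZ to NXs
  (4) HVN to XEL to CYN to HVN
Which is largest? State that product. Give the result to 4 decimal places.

1.2194

(1) 0.61345 × 1.9769 × 1.0055 = 1.21940
(2) 0.77589 × 0.68983 × 2.1341 = 1.14224
(3) 3.1537 × 0.59599 × 0.53691 = 1.00916
(4) 1.9519 × 2.5453 × 0.2355 = 1.17000
Highest is cycle (1) at 1.2194 (>1, arbitrage).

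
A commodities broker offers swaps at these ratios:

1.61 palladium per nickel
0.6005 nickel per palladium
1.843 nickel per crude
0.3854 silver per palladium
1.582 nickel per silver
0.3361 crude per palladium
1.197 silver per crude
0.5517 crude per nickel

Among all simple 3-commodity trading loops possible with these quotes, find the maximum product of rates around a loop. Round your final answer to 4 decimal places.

silver→nickel→crude→silver: 1.582 × 0.5517 × 1.197 = 1.04473
nickel→palladium→crude→nickel: 1.61 × 0.3361 × 1.843 = 0.99729
silver→nickel→palladium→silver: 1.582 × 1.61 × 0.3854 = 0.98162
Maximum is silver→nickel→crude→silver at 1.0447; arbitrage exists.

1.0447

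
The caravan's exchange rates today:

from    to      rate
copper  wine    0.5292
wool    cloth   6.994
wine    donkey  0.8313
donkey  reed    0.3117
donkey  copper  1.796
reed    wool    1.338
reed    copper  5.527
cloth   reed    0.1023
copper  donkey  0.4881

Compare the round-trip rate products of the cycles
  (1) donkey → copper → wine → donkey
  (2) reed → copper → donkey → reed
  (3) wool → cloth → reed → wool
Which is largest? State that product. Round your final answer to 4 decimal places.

0.9573

(1) 1.796 × 0.5292 × 0.8313 = 0.79010
(2) 5.527 × 0.4881 × 0.3117 = 0.84088
(3) 6.994 × 0.1023 × 1.338 = 0.95732
Highest is cycle (3) at 0.9573 (≤1, no arbitrage).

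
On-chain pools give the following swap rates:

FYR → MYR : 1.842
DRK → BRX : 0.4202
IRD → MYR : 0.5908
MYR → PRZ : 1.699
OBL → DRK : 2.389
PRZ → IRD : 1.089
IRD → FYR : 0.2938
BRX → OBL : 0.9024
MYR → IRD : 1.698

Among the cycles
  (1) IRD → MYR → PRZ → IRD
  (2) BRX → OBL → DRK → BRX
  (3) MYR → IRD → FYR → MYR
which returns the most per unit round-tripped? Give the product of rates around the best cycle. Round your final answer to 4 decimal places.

(1) 0.5908 × 1.699 × 1.089 = 1.09310
(2) 0.9024 × 2.389 × 0.4202 = 0.90588
(3) 1.698 × 0.2938 × 1.842 = 0.91892
Highest is cycle (1) at 1.0931 (>1, arbitrage).

1.0931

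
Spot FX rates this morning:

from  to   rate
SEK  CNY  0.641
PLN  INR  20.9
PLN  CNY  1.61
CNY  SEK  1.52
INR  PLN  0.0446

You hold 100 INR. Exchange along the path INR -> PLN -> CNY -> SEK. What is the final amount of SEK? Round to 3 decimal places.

10.915

100 INR × 0.0446 = 4.46 PLN
4.46 PLN × 1.61 = 7.1806 CNY
7.1806 CNY × 1.52 = 10.914512 SEK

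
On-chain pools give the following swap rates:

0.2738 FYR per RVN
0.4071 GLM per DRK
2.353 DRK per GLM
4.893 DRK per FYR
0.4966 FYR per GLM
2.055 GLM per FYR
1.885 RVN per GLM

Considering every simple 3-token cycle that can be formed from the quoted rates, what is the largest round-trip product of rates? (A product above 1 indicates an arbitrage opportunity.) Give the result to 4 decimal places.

1.0606

RVN→FYR→GLM→RVN: 0.2738 × 2.055 × 1.885 = 1.06061
DRK→GLM→FYR→DRK: 0.4071 × 0.4966 × 4.893 = 0.98920
Maximum is RVN→FYR→GLM→RVN at 1.0606; arbitrage exists.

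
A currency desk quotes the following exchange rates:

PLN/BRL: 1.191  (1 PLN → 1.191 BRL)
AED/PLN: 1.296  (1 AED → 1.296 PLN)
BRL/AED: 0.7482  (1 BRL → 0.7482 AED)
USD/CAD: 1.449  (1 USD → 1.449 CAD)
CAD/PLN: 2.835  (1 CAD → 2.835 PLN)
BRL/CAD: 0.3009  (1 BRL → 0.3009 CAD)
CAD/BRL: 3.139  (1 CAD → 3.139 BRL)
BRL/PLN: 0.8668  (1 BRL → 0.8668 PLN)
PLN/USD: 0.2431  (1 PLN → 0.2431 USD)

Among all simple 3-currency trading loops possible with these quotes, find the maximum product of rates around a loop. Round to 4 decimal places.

PLN→BRL→AED→PLN: 1.191 × 0.7482 × 1.296 = 1.15487
PLN→BRL→CAD→PLN: 1.191 × 0.3009 × 2.835 = 1.01598
PLN→USD→CAD→PLN: 0.2431 × 1.449 × 2.835 = 0.99863
Maximum is PLN→BRL→AED→PLN at 1.1549; arbitrage exists.

1.1549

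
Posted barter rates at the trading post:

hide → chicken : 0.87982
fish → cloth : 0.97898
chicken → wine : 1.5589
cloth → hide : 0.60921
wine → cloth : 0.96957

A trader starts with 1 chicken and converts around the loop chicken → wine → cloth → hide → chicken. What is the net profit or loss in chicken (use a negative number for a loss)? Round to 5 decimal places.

-0.18986

1 chicken × 1.5589 = 1.5589 wine
1.5589 wine × 0.96957 = 1.511462673 cloth
1.511462673 cloth × 0.60921 = 0.92079817501833 hide
0.92079817501833 hide × 0.87982 = 0.8101366503446271006 chicken
Net change: 0.8101366503446271006 − 1 = -0.1898633496553728994 chicken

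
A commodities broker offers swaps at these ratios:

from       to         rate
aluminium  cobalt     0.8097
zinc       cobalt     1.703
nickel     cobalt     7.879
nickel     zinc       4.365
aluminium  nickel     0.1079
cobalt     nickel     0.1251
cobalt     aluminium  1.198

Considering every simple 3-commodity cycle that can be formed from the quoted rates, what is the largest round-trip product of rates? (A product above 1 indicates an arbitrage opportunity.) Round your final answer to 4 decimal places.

1.0185

nickel→cobalt→aluminium→nickel: 7.879 × 1.198 × 0.1079 = 1.01847
zinc→cobalt→nickel→zinc: 1.703 × 0.1251 × 4.365 = 0.92994
Maximum is nickel→cobalt→aluminium→nickel at 1.0185; arbitrage exists.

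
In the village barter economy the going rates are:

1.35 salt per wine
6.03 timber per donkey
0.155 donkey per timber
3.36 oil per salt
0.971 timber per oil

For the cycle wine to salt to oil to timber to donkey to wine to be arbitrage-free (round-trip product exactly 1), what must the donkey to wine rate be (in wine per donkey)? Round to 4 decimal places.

1.4648

Known legs of the cycle: 1.35 × 3.36 × 0.971 × 0.155 = 0.68269068
For no arbitrage the full-cycle product must be 1, so the missing rate is 1 / 0.68269068 ≈ 1.464792.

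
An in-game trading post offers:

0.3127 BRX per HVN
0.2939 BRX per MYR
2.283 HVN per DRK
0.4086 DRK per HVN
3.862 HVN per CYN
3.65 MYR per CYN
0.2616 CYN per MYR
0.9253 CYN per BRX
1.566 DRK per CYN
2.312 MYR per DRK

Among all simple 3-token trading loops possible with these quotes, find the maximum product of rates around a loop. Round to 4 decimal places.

1.1174

BRX→CYN→HVN→BRX: 0.9253 × 3.862 × 0.3127 = 1.11744
MYR→BRX→CYN→MYR: 0.2939 × 0.9253 × 3.65 = 0.99260
MYR→CYN→DRK→MYR: 0.2616 × 1.566 × 2.312 = 0.94715
Maximum is BRX→CYN→HVN→BRX at 1.1174; arbitrage exists.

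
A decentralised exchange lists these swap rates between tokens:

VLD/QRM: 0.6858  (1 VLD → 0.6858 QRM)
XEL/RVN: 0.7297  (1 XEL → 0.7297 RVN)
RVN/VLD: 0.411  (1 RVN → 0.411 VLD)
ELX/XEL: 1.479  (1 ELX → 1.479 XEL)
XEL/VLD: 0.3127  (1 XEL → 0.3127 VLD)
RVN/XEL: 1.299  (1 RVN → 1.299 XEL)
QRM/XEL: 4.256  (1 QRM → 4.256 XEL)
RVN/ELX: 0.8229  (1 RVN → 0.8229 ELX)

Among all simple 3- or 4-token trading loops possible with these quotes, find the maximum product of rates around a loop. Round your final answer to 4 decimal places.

VLD→QRM→XEL→VLD: 0.6858 × 4.256 × 0.3127 = 0.91270
ELX→XEL→RVN→ELX: 1.479 × 0.7297 × 0.8229 = 0.88810
VLD→QRM→XEL→RVN→VLD: 0.6858 × 4.256 × 0.7297 × 0.411 = 0.87536
Maximum is VLD→QRM→XEL→VLD at 0.9127; no arbitrage — every cycle loses value.

0.9127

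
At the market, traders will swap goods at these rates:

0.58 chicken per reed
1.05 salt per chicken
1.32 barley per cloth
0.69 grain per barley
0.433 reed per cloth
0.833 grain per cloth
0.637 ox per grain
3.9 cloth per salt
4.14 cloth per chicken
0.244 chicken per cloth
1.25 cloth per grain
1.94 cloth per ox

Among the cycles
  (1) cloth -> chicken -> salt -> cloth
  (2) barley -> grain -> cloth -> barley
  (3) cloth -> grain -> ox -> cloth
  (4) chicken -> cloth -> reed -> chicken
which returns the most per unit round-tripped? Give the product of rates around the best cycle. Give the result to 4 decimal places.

(1) 0.244 × 1.05 × 3.9 = 0.99918
(2) 0.69 × 1.25 × 1.32 = 1.13850
(3) 0.833 × 0.637 × 1.94 = 1.02940
(4) 4.14 × 0.433 × 0.58 = 1.03972
Highest is cycle (2) at 1.1385 (>1, arbitrage).

1.1385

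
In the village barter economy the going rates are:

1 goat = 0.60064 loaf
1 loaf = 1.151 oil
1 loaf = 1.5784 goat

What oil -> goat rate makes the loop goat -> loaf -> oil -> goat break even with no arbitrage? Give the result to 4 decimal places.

1.4465

Known legs of the cycle: 0.60064 × 1.151 = 0.69133664
For no arbitrage the full-cycle product must be 1, so the missing rate is 1 / 0.69133664 ≈ 1.446473.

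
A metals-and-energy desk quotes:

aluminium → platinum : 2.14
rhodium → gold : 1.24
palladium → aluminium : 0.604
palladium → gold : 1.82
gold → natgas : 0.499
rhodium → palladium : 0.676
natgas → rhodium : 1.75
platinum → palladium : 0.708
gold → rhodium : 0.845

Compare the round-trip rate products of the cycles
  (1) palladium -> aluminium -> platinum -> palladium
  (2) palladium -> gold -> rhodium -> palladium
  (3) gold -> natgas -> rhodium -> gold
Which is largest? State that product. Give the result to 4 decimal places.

1.0828

(1) 0.604 × 2.14 × 0.708 = 0.91513
(2) 1.82 × 0.845 × 0.676 = 1.03962
(3) 0.499 × 1.75 × 1.24 = 1.08283
Highest is cycle (3) at 1.0828 (>1, arbitrage).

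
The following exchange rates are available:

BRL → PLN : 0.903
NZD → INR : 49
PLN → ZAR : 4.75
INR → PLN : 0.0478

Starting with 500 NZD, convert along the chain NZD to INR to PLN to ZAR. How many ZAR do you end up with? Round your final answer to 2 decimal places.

500 NZD × 49 = 24500 INR
24500 INR × 0.0478 = 1171.1 PLN
1171.1 PLN × 4.75 = 5562.725 ZAR

5562.73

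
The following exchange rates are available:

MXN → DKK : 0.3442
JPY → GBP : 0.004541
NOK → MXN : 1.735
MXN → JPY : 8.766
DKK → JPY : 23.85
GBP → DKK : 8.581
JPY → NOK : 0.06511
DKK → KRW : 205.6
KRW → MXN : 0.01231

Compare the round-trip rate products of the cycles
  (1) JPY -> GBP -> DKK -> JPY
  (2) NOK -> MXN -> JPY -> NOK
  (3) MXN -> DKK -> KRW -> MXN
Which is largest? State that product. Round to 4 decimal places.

(1) 0.004541 × 8.581 × 23.85 = 0.92935
(2) 1.735 × 8.766 × 0.06511 = 0.99026
(3) 0.3442 × 205.6 × 0.01231 = 0.87115
Highest is cycle (2) at 0.9903 (≤1, no arbitrage).

0.9903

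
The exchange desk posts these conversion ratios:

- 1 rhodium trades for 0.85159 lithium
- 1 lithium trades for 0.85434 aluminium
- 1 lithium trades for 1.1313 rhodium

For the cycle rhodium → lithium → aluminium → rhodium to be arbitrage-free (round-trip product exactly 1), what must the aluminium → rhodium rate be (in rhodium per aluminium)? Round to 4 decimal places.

Known legs of the cycle: 0.85159 × 0.85434 = 0.7275474006
For no arbitrage the full-cycle product must be 1, so the missing rate is 1 / 0.7275474006 ≈ 1.374481.

1.3745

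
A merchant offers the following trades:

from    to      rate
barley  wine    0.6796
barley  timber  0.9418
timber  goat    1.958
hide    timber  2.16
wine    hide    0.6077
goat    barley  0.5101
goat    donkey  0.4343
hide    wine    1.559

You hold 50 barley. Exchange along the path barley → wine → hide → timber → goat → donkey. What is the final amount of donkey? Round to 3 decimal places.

50 barley × 0.6796 = 33.98 wine
33.98 wine × 0.6077 = 20.649646 hide
20.649646 hide × 2.16 = 44.60323536 timber
44.60323536 timber × 1.958 = 87.33313483488 goat
87.33313483488 goat × 0.4343 = 37.928780458788384 donkey

37.929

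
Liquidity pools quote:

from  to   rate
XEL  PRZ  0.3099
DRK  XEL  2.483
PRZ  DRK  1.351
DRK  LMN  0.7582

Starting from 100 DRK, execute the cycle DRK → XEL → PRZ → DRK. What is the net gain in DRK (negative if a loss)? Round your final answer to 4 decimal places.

3.9570

100 DRK × 2.483 = 248.3 XEL
248.3 XEL × 0.3099 = 76.94817 PRZ
76.94817 PRZ × 1.351 = 103.95697767 DRK
Net change: 103.95697767 − 100 = 3.95697767 DRK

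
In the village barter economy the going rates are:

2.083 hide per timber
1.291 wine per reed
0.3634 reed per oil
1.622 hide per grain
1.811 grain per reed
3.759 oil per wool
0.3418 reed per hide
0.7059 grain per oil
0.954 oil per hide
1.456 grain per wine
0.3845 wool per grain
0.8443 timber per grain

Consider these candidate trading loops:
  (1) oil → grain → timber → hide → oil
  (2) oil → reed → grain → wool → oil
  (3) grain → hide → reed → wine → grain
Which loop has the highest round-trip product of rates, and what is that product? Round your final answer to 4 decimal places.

1.1843

(1) 0.7059 × 0.8443 × 2.083 × 0.954 = 1.18434
(2) 0.3634 × 1.811 × 0.3845 × 3.759 = 0.95120
(3) 1.622 × 0.3418 × 1.291 × 1.456 = 1.04210
Highest is cycle (1) at 1.1843 (>1, arbitrage).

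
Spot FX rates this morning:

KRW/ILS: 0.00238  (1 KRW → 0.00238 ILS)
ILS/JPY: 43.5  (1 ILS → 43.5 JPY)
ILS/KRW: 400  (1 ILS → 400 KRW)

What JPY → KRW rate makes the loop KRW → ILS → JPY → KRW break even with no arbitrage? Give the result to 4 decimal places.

9.6590

Known legs of the cycle: 0.00238 × 43.5 = 0.10353
For no arbitrage the full-cycle product must be 1, so the missing rate is 1 / 0.10353 ≈ 9.659036.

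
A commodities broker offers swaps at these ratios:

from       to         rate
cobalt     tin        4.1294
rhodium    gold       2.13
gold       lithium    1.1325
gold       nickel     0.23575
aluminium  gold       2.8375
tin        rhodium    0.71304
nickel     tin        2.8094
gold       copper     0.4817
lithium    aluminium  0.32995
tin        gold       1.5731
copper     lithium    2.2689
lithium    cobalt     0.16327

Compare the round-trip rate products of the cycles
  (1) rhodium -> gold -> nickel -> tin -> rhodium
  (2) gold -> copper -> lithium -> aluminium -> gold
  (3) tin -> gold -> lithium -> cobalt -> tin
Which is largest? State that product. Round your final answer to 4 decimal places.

(1) 2.13 × 0.23575 × 2.8094 × 0.71304 = 1.00591
(2) 0.4817 × 2.2689 × 0.32995 × 2.8375 = 1.02324
(3) 1.5731 × 1.1325 × 0.16327 × 4.1294 = 1.20112
Highest is cycle (3) at 1.2011 (>1, arbitrage).

1.2011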